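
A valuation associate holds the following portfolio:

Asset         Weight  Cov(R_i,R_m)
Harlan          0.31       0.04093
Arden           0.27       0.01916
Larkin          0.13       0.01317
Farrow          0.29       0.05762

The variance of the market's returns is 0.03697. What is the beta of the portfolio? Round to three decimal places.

β_Harlan = 0.04093 / 0.03697 = 1.1071
β_Arden = 0.01916 / 0.03697 = 0.5183
β_Larkin = 0.01317 / 0.03697 = 0.3562
β_Farrow = 0.05762 / 0.03697 = 1.5586
β_P = Σ w_i β_i = 0.31×1.1071 + 0.27×0.5183 + 0.13×0.3562 + 0.29×1.5586 = 0.9814

0.981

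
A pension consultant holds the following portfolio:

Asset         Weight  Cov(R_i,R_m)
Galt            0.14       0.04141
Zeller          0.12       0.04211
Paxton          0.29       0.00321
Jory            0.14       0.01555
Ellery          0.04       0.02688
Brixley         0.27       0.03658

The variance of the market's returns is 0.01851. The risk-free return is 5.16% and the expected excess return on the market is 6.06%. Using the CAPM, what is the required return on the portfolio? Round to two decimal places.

β_Galt = 0.04141 / 0.01851 = 2.2372
β_Zeller = 0.04211 / 0.01851 = 2.2750
β_Paxton = 0.00321 / 0.01851 = 0.1734
β_Jory = 0.01555 / 0.01851 = 0.8401
β_Ellery = 0.02688 / 0.01851 = 1.4522
β_Brixley = 0.03658 / 0.01851 = 1.9762
β_P = Σ w_i β_i = 0.14×2.2372 + 0.12×2.2750 + 0.29×0.1734 + 0.14×0.8401 + 0.04×1.4522 + 0.27×1.9762 = 1.3458
E(R_P) = R_f + β_P × MRP = 5.16% + 1.3458 × 6.06% = 13.32%

13.32%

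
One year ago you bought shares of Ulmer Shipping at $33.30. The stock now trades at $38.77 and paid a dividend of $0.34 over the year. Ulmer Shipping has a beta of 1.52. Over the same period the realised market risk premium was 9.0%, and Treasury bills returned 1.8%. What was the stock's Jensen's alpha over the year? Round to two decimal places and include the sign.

Realised HPR = (P1 + D1 − P0) / P0 = (38.77 + 0.34 − 33.30) / 33.30 = 5.81 / 33.30 = 17.4474%
CAPM required = R_f + β·MRP = 1.8% + 1.52 × 9.0% = 15.4800%
α = realised − required = 17.4474% − 15.4800% = +1.97%

+1.97%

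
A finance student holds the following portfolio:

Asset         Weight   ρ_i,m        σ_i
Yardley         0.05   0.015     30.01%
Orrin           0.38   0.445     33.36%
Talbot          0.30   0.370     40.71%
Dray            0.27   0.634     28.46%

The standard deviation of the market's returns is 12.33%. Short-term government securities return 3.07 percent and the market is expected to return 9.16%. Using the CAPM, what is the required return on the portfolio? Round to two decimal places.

β_Yardley = 0.015 × 30.01% / 12.33% = 0.0365
β_Orrin = 0.445 × 33.36% / 12.33% = 1.2040
β_Talbot = 0.370 × 40.71% / 12.33% = 1.2216
β_Dray = 0.634 × 28.46% / 12.33% = 1.4634
β_P = Σ w_i β_i = 0.05×0.0365 + 0.38×1.2040 + 0.30×1.2216 + 0.27×1.4634 = 1.2209
MRP = 9.16% − 3.07% = 6.09%
E(R_P) = R_f + β_P × MRP = 3.07% + 1.2209 × 6.09% = 10.51%

10.51%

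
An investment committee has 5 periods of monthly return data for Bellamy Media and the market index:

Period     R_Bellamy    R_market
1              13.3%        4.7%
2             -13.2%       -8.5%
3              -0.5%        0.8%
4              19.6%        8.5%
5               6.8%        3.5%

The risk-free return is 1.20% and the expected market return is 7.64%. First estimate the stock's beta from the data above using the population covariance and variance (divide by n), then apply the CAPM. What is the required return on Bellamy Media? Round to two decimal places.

13.74%

Mean R_i = (13.3 − 13.2 − 0.5 + 19.6 + 6.8) / 5 = 5.2000%
Mean R_m = (4.7 − 8.5 + 0.8 + 8.5 + 3.5) / 5 = 1.8000%
Σ(R_i − R̄_i)(R_m − R̄_m) = 317.9100  ⇒  Cov = 317.9100 / 5 = 63.5820
Σ(R_m − R̄_m)² = 163.2800  ⇒  Var(R_m) = 163.2800 / 5 = 32.6560
β = Cov / Var(R_m) = 63.5820 / 32.6560 = 1.9470
MRP = 7.64% − 1.20% = 6.44%
E(R) = R_f + β × MRP = 1.20% + 1.9470 × 6.44% = 13.74%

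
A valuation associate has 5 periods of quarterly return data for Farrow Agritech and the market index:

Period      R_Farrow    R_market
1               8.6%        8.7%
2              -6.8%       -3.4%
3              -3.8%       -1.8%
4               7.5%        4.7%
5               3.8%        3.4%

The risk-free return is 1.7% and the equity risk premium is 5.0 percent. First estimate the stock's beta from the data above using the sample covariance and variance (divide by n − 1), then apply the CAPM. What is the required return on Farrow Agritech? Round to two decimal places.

8.46%

Mean R_i = (8.6 − 6.8 − 3.8 + 7.5 + 3.8) / 5 = 1.8600%
Mean R_m = (8.7 − 3.4 − 1.8 + 4.7 + 3.4) / 5 = 2.3200%
Σ(R_i − R̄_i)(R_m − R̄_m) = 131.3740  ⇒  Cov = 131.3740 / 4 = 32.8435
Σ(R_m − R̄_m)² = 97.2280  ⇒  Var(R_m) = 97.2280 / 4 = 24.3070
β = Cov / Var(R_m) = 32.8435 / 24.3070 = 1.3512
E(R) = R_f + β × MRP = 1.7% + 1.3512 × 5.0% = 8.46%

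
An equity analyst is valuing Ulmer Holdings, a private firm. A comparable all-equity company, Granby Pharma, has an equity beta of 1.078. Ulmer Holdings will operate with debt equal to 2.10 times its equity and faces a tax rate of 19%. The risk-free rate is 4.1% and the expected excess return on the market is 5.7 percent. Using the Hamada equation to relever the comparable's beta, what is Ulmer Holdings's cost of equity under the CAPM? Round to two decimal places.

20.70%

β_L = β_U × [1 + (1 − t)(D/E)] = 1.078 × [1 + (1 − 0.19) × 2.10]
    = 1.078 × [1 + 0.81 × 2.10] = 1.078 × 2.7010 = 2.9117
E(R) = R_f + β_L × MRP = 4.1% + 2.9117 × 5.7% = 20.70%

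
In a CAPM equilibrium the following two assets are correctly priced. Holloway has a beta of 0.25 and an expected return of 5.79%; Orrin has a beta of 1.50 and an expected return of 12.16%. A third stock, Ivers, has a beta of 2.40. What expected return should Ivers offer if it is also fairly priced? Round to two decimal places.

MRP (SML slope) = (12.16% − 5.79%) / (1.50 − 0.25) = 6.37% / 1.25 = 5.0960%
R_f (intercept) = 5.79% − 0.25 × 5.0960% = 4.5160%
E(R_Ivers) = R_f + β × MRP = 4.5160% + 2.40 × 5.0960% = 16.75%

16.75%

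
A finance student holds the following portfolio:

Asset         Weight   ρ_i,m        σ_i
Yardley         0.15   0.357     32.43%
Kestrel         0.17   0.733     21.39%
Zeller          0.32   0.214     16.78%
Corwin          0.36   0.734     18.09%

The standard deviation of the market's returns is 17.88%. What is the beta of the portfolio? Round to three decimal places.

0.578

β_Yardley = 0.357 × 32.43% / 17.88% = 0.6475
β_Kestrel = 0.733 × 21.39% / 17.88% = 0.8769
β_Zeller = 0.214 × 16.78% / 17.88% = 0.2008
β_Corwin = 0.734 × 18.09% / 17.88% = 0.7426
β_P = Σ w_i β_i = 0.15×0.6475 + 0.17×0.8769 + 0.32×0.2008 + 0.36×0.7426 = 0.5778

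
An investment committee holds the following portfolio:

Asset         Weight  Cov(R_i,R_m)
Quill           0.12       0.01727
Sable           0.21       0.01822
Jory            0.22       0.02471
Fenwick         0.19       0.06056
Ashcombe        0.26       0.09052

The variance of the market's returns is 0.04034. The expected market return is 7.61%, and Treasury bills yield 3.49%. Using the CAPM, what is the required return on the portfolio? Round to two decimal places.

β_Quill = 0.01727 / 0.04034 = 0.4281
β_Sable = 0.01822 / 0.04034 = 0.4517
β_Jory = 0.02471 / 0.04034 = 0.6125
β_Fenwick = 0.06056 / 0.04034 = 1.5012
β_Ashcombe = 0.09052 / 0.04034 = 2.2439
β_P = Σ w_i β_i = 0.12×0.4281 + 0.21×0.4517 + 0.22×0.6125 + 0.19×1.5012 + 0.26×2.2439 = 1.1496
MRP = 7.61% − 3.49% = 4.12%
E(R_P) = R_f + β_P × MRP = 3.49% + 1.1496 × 4.12% = 8.23%

8.23%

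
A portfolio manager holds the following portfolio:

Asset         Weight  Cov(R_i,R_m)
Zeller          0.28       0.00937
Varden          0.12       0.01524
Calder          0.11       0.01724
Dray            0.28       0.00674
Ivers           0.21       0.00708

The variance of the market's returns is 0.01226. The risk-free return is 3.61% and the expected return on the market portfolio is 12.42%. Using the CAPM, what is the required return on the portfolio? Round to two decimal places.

10.60%

β_Zeller = 0.00937 / 0.01226 = 0.7643
β_Varden = 0.01524 / 0.01226 = 1.2431
β_Calder = 0.01724 / 0.01226 = 1.4062
β_Dray = 0.00674 / 0.01226 = 0.5498
β_Ivers = 0.00708 / 0.01226 = 0.5775
β_P = Σ w_i β_i = 0.28×0.7643 + 0.12×1.2431 + 0.11×1.4062 + 0.28×0.5498 + 0.21×0.5775 = 0.7931
MRP = 12.42% − 3.61% = 8.81%
E(R_P) = R_f + β_P × MRP = 3.61% + 0.7931 × 8.81% = 10.60%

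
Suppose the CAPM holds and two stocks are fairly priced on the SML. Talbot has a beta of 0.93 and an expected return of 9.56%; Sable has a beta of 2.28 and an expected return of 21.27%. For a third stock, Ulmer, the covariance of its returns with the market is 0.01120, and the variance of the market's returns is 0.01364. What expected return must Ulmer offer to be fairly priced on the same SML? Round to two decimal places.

MRP = (21.27% − 9.56%) / (2.28 − 0.93) = 8.6741%
R_f = 9.56% − 0.93 × 8.6741% = 1.4931%
β_Ulmer = Cov / Var(R_m) = 0.01120 / 0.01364 = 0.8211
E(R_Ulmer) = R_f + β × MRP = 1.4931% + 0.8211 × 8.6741% = 8.62%

8.62%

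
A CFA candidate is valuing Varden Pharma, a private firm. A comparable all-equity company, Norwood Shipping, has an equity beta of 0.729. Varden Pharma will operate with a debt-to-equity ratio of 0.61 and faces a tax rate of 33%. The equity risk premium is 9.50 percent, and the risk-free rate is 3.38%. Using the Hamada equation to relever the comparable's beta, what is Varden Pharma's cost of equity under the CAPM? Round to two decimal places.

13.14%

β_L = β_U × [1 + (1 − t)(D/E)] = 0.729 × [1 + (1 − 0.33) × 0.61]
    = 0.729 × [1 + 0.67 × 0.61] = 0.729 × 1.4087 = 1.0269
E(R) = R_f + β_L × MRP = 3.38% + 1.0269 × 9.50% = 13.14%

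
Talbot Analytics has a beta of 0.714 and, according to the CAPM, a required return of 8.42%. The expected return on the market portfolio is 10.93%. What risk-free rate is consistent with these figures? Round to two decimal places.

E(R) = R_f + β(E(R_m) − R_f) = R_f(1 − β) + β·E(R_m)
8.42% = R_f × (1 − 0.714) + 0.714 × 10.93%
8.42% = R_f × 0.286 + 7.80402%
R_f = (8.42% − 7.80402%) / 0.286 = 2.15%

2.15%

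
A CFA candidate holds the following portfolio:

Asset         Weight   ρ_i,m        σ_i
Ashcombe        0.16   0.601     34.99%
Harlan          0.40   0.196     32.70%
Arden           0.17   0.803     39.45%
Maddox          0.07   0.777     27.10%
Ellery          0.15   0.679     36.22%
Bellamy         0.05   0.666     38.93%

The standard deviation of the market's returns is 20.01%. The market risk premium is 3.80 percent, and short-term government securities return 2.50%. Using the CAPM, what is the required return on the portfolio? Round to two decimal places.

5.88%

β_Ashcombe = 0.601 × 34.99% / 20.01% = 1.0509
β_Harlan = 0.196 × 32.70% / 20.01% = 0.3203
β_Arden = 0.803 × 39.45% / 20.01% = 1.5831
β_Maddox = 0.777 × 27.10% / 20.01% = 1.0523
β_Ellery = 0.679 × 36.22% / 20.01% = 1.2291
β_Bellamy = 0.666 × 38.93% / 20.01% = 1.2957
β_P = Σ w_i β_i = 0.16×1.0509 + 0.40×0.3203 + 0.17×1.5831 + 0.07×1.0523 + 0.15×1.2291 + 0.05×1.2957 = 0.8882
E(R_P) = R_f + β_P × MRP = 2.50% + 0.8882 × 3.80% = 5.88%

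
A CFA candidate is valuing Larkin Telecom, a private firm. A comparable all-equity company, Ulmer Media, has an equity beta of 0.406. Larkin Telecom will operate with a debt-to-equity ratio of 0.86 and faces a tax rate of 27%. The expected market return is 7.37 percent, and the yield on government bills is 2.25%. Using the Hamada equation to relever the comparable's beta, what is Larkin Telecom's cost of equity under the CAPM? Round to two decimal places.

5.63%

β_L = β_U × [1 + (1 − t)(D/E)] = 0.406 × [1 + (1 − 0.27) × 0.86]
    = 0.406 × [1 + 0.73 × 0.86] = 0.406 × 1.6278 = 0.6609
MRP = 7.37% − 2.25% = 5.12%
E(R) = R_f + β_L × MRP = 2.25% + 0.6609 × 5.12% = 5.63%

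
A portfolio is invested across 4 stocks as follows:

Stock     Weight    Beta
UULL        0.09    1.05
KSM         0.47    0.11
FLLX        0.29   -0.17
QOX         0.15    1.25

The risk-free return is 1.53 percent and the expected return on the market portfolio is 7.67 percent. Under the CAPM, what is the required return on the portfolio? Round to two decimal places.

3.28%

β_P = Σ w_i β_i = 0.09×1.05 + 0.47×0.11 + 0.29×-0.17 + 0.15×1.25 = 0.2844
MRP = 7.67% − 1.53% = 6.14%
E(R_P) = R_f + β_P × MRP = 1.53% + 0.2844 × 6.14% = 3.28%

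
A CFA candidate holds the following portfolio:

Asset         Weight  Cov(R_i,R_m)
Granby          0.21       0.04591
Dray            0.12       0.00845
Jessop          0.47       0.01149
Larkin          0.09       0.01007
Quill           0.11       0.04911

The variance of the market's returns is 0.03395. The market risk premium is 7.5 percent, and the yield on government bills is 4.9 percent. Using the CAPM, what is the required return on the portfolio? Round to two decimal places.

9.84%

β_Granby = 0.04591 / 0.03395 = 1.3523
β_Dray = 0.00845 / 0.03395 = 0.2489
β_Jessop = 0.01149 / 0.03395 = 0.3384
β_Larkin = 0.01007 / 0.03395 = 0.2966
β_Quill = 0.04911 / 0.03395 = 1.4465
β_P = Σ w_i β_i = 0.21×1.3523 + 0.12×0.2489 + 0.47×0.3384 + 0.09×0.2966 + 0.11×1.4465 = 0.6587
E(R_P) = R_f + β_P × MRP = 4.9% + 0.6587 × 7.5% = 9.84%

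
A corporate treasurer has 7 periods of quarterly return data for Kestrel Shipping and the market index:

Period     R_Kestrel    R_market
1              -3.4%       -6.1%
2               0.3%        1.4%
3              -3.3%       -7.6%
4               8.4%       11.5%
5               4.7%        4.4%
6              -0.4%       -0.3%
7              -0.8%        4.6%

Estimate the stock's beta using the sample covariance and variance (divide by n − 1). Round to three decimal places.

0.589

Mean R_i = (-3.4 + 0.3 − 3.3 + 8.4 + 4.7 − 0.4 − 0.8) / 7 = 0.7857%
Mean R_m = (-6.1 + 1.4 − 7.6 + 11.5 + 4.4 − 0.3 + 4.6) / 7 = 1.1286%
Σ(R_i − R̄_i)(R_m − R̄_m) = 153.7529  ⇒  Cov = 153.7529 / 6 = 25.6255
Σ(R_m − R̄_m)² = 260.8743  ⇒  Var(R_m) = 260.8743 / 6 = 43.4791
β = Cov / Var(R_m) = 25.6255 / 43.4791 = 0.5894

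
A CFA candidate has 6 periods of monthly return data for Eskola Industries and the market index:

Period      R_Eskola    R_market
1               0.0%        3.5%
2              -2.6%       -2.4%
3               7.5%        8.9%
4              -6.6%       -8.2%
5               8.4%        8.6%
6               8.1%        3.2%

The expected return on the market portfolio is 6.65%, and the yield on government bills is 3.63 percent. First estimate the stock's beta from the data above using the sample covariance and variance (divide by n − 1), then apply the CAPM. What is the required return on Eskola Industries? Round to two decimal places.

Mean R_i = (0.0 − 2.6 + 7.5 − 6.6 + 8.4 + 8.1) / 6 = 2.4667%
Mean R_m = (3.5 − 2.4 + 8.9 − 8.2 + 8.6 + 3.2) / 6 = 2.2667%
Σ(R_i − R̄_i)(R_m − R̄_m) = 191.7233  ⇒  Cov = 191.7233 / 5 = 38.3447
Σ(R_m − R̄_m)² = 217.8333  ⇒  Var(R_m) = 217.8333 / 5 = 43.5667
β = Cov / Var(R_m) = 38.3447 / 43.5667 = 0.8801
MRP = 6.65% − 3.63% = 3.02%
E(R) = R_f + β × MRP = 3.63% + 0.8801 × 3.02% = 6.29%

6.29%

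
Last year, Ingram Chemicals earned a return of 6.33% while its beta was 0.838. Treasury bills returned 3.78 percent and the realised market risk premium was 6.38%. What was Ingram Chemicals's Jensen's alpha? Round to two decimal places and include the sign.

CAPM benchmark = R_f + β(R_m − R_f) = 3.78% + 0.838 × 6.38% = 9.12644%
α = actual − benchmark = 6.33% − 9.12644% = -2.80%

-2.80%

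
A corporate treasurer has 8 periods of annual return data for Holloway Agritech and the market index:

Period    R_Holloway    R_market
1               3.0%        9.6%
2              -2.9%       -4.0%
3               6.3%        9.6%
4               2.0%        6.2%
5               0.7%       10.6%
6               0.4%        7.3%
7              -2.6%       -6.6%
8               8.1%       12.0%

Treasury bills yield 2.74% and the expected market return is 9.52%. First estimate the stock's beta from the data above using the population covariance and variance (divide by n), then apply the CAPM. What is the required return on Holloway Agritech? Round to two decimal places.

5.79%

Mean R_i = (3.0 − 2.9 + 6.3 + 2.0 + 0.7 + 0.4 − 2.6 + 8.1) / 8 = 1.8750%
Mean R_m = (9.6 − 4.0 + 9.6 + 6.2 + 10.6 + 7.3 − 6.6 + 12.0) / 8 = 5.5875%
Σ(R_i − R̄_i)(R_m − R̄_m) = 154.1675  ⇒  Cov = 154.1675 / 8 = 19.2709
Σ(R_m − R̄_m)² = 342.2088  ⇒  Var(R_m) = 342.2088 / 8 = 42.7761
β = Cov / Var(R_m) = 19.2709 / 42.7761 = 0.4505
MRP = 9.52% − 2.74% = 6.78%
E(R) = R_f + β × MRP = 2.74% + 0.4505 × 6.78% = 5.79%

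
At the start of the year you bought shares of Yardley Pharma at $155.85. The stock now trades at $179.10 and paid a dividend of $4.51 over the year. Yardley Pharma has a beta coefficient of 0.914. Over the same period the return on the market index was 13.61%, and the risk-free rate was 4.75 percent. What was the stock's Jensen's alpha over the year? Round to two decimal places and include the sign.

+4.96%

Realised HPR = (P1 + D1 − P0) / P0 = (179.10 + 4.51 − 155.85) / 155.85 = 27.76 / 155.85 = 17.8120%
MRP = 13.61% − 4.75% = 8.86%
CAPM required = R_f + β·MRP = 4.75% + 0.914 × 8.86% = 12.84804%
α = realised − required = 17.8120% − 12.84804% = +4.96%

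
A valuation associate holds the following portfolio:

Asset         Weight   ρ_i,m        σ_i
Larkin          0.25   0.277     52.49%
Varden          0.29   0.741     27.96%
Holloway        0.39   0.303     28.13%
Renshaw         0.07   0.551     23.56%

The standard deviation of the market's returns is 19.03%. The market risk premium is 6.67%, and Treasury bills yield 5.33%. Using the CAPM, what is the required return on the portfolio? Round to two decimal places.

10.19%

β_Larkin = 0.277 × 52.49% / 19.03% = 0.7640
β_Varden = 0.741 × 27.96% / 19.03% = 1.0887
β_Holloway = 0.303 × 28.13% / 19.03% = 0.4479
β_Renshaw = 0.551 × 23.56% / 19.03% = 0.6822
β_P = Σ w_i β_i = 0.25×0.7640 + 0.29×1.0887 + 0.39×0.4479 + 0.07×0.6822 = 0.7292
E(R_P) = R_f + β_P × MRP = 5.33% + 0.7292 × 6.67% = 10.19%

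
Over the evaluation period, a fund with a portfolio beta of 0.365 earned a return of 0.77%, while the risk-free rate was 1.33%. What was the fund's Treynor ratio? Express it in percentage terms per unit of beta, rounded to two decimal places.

Treynor = (R_P − R_f) / β_P = (0.77% − 1.33%) / 0.3650 = -0.56% / 0.3650 = -1.53%

-1.53%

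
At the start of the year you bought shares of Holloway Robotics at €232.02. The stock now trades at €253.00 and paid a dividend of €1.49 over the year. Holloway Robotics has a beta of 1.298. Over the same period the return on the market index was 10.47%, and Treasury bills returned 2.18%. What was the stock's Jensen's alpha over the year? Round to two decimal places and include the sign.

-3.26%

Realised HPR = (P1 + D1 − P0) / P0 = (253.00 + 1.49 − 232.02) / 232.02 = 22.47 / 232.02 = 9.6845%
MRP = 10.47% − 2.18% = 8.29%
CAPM required = R_f + β·MRP = 2.18% + 1.298 × 8.29% = 12.94042%
α = realised − required = 9.6845% − 12.94042% = -3.26%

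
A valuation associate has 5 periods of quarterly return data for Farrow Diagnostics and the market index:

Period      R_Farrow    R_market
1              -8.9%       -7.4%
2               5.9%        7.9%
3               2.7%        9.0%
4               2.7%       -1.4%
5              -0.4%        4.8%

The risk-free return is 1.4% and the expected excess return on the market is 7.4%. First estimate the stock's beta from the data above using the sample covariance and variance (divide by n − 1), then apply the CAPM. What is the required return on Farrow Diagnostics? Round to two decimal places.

6.31%

Mean R_i = (-8.9 + 5.9 + 2.7 + 2.7 − 0.4) / 5 = 0.4000%
Mean R_m = (-7.4 + 7.9 + 9.0 − 1.4 + 4.8) / 5 = 2.5800%
Σ(R_i − R̄_i)(R_m − R̄_m) = 125.9100  ⇒  Cov = 125.9100 / 4 = 31.4775
Σ(R_m − R̄_m)² = 189.8880  ⇒  Var(R_m) = 189.8880 / 4 = 47.4720
β = Cov / Var(R_m) = 31.4775 / 47.4720 = 0.6631
E(R) = R_f + β × MRP = 1.4% + 0.6631 × 7.4% = 6.31%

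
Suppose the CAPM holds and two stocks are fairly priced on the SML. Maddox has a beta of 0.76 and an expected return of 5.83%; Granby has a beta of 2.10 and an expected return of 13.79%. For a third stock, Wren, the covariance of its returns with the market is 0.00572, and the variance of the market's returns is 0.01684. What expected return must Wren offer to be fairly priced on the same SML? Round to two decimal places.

MRP = (13.79% − 5.83%) / (2.10 − 0.76) = 5.9403%
R_f = 5.83% − 0.76 × 5.9403% = 1.3154%
β_Wren = Cov / Var(R_m) = 0.00572 / 0.01684 = 0.3397
E(R_Wren) = R_f + β × MRP = 1.3154% + 0.3397 × 5.9403% = 3.33%

3.33%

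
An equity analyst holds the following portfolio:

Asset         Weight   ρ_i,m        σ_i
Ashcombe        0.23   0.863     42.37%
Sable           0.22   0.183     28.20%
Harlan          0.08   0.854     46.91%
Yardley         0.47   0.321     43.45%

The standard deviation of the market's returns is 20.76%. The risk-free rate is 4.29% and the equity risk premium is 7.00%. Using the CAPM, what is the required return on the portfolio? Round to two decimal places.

10.80%

β_Ashcombe = 0.863 × 42.37% / 20.76% = 1.7613
β_Sable = 0.183 × 28.20% / 20.76% = 0.2486
β_Harlan = 0.854 × 46.91% / 20.76% = 1.9297
β_Yardley = 0.321 × 43.45% / 20.76% = 0.6718
β_P = Σ w_i β_i = 0.23×1.7613 + 0.22×0.2486 + 0.08×1.9297 + 0.47×0.6718 = 0.9299
E(R_P) = R_f + β_P × MRP = 4.29% + 0.9299 × 7.00% = 10.80%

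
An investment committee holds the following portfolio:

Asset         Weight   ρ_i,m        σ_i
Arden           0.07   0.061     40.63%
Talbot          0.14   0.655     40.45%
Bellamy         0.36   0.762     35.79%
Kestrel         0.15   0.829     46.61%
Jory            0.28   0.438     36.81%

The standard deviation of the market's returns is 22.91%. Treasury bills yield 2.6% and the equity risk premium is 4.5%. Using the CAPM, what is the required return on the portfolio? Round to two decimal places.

β_Arden = 0.061 × 40.63% / 22.91% = 0.1082
β_Talbot = 0.655 × 40.45% / 22.91% = 1.1565
β_Bellamy = 0.762 × 35.79% / 22.91% = 1.1904
β_Kestrel = 0.829 × 46.61% / 22.91% = 1.6866
β_Jory = 0.438 × 36.81% / 22.91% = 0.7037
β_P = Σ w_i β_i = 0.07×0.1082 + 0.14×1.1565 + 0.36×1.1904 + 0.15×1.6866 + 0.28×0.7037 = 1.0481
E(R_P) = R_f + β_P × MRP = 2.6% + 1.0481 × 4.5% = 7.32%

7.32%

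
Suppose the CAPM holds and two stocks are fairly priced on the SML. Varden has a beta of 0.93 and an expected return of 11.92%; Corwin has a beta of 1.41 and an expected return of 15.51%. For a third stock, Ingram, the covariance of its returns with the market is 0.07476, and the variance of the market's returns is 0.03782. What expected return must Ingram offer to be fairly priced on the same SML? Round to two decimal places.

MRP = (15.51% − 11.92%) / (1.41 − 0.93) = 7.4792%
R_f = 11.92% − 0.93 × 7.4792% = 4.9643%
β_Ingram = Cov / Var(R_m) = 0.07476 / 0.03782 = 1.9767
E(R_Ingram) = R_f + β × MRP = 4.9643% + 1.9767 × 7.4792% = 19.75%

19.75%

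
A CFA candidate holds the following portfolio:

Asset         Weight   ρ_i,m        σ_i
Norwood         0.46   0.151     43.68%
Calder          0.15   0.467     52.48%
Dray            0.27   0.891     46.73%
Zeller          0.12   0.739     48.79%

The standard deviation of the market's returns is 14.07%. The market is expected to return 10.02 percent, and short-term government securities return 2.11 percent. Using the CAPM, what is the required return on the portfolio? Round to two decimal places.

β_Norwood = 0.151 × 43.68% / 14.07% = 0.4688
β_Calder = 0.467 × 52.48% / 14.07% = 1.7419
β_Dray = 0.891 × 46.73% / 14.07% = 2.9592
β_Zeller = 0.739 × 48.79% / 14.07% = 2.5626
β_P = Σ w_i β_i = 0.46×0.4688 + 0.15×1.7419 + 0.27×2.9592 + 0.12×2.5626 = 1.5834
MRP = 10.02% − 2.11% = 7.91%
E(R_P) = R_f + β_P × MRP = 2.11% + 1.5834 × 7.91% = 14.63%

14.63%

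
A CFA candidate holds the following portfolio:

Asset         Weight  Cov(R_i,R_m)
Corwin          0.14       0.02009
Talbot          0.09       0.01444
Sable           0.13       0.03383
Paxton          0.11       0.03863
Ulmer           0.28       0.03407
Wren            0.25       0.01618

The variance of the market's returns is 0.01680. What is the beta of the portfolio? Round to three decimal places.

1.568

β_Corwin = 0.02009 / 0.01680 = 1.1958
β_Talbot = 0.01444 / 0.01680 = 0.8595
β_Sable = 0.03383 / 0.01680 = 2.0137
β_Paxton = 0.03863 / 0.01680 = 2.2994
β_Ulmer = 0.03407 / 0.01680 = 2.0280
β_Wren = 0.01618 / 0.01680 = 0.9631
β_P = Σ w_i β_i = 0.14×1.1958 + 0.09×0.8595 + 0.13×2.0137 + 0.11×2.2994 + 0.28×2.0280 + 0.25×0.9631 = 1.5681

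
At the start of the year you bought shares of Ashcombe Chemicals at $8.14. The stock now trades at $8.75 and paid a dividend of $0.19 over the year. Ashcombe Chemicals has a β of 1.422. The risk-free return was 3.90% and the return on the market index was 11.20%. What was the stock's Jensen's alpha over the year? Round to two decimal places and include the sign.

Realised HPR = (P1 + D1 − P0) / P0 = (8.75 + 0.19 − 8.14) / 8.14 = 0.80 / 8.14 = 9.8280%
MRP = 11.20% − 3.90% = 7.30%
CAPM required = R_f + β·MRP = 3.90% + 1.422 × 7.30% = 14.28060%
α = realised − required = 9.8280% − 14.28060% = -4.45%

-4.45%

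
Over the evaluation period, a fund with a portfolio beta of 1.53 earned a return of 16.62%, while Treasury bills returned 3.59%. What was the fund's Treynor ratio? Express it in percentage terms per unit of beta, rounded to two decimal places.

8.52%

Treynor = (R_P − R_f) / β_P = (16.62% − 3.59%) / 1.5300 = 13.03% / 1.5300 = 8.52%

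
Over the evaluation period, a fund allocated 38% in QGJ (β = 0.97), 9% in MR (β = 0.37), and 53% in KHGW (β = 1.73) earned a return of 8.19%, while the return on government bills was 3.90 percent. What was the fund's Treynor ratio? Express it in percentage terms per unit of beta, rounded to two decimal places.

3.25%

β_P = 0.38×0.97 + 0.09×0.37 + 0.53×1.73 = 1.3188
Treynor = (R_P − R_f) / β_P = (8.19% − 3.90%) / 1.3188 = 4.29% / 1.3188 = 3.25%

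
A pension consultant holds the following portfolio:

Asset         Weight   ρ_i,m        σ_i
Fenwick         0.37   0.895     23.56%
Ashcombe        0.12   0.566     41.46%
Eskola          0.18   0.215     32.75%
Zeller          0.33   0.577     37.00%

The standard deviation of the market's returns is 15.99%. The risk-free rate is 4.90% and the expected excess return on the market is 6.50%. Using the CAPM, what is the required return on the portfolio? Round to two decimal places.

12.60%

β_Fenwick = 0.895 × 23.56% / 15.99% = 1.3187
β_Ashcombe = 0.566 × 41.46% / 15.99% = 1.4676
β_Eskola = 0.215 × 32.75% / 15.99% = 0.4404
β_Zeller = 0.577 × 37.00% / 15.99% = 1.3351
β_P = Σ w_i β_i = 0.37×1.3187 + 0.12×1.4676 + 0.18×0.4404 + 0.33×1.3351 = 1.1839
E(R_P) = R_f + β_P × MRP = 4.90% + 1.1839 × 6.50% = 12.60%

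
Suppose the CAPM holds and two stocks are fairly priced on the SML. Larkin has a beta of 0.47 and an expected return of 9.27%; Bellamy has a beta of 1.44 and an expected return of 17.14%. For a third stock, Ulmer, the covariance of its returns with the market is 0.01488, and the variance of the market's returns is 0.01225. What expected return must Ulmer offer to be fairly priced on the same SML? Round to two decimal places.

15.31%

MRP = (17.14% − 9.27%) / (1.44 − 0.47) = 8.1134%
R_f = 9.27% − 0.47 × 8.1134% = 5.4567%
β_Ulmer = Cov / Var(R_m) = 0.01488 / 0.01225 = 1.2147
E(R_Ulmer) = R_f + β × MRP = 5.4567% + 1.2147 × 8.1134% = 15.31%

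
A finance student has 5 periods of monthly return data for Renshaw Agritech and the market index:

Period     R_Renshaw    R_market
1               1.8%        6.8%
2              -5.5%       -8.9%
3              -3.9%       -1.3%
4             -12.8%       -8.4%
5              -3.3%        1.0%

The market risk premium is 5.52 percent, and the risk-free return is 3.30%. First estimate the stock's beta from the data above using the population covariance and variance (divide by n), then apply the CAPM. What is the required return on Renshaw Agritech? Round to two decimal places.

7.05%

Mean R_i = (1.8 − 5.5 − 3.9 − 12.8 − 3.3) / 5 = -4.7400%
Mean R_m = (6.8 − 8.9 − 1.3 − 8.4 + 1.0) / 5 = -2.1600%
Σ(R_i − R̄_i)(R_m − R̄_m) = 119.2880  ⇒  Cov = 119.2880 / 5 = 23.8576
Σ(R_m − R̄_m)² = 175.3720  ⇒  Var(R_m) = 175.3720 / 5 = 35.0744
β = Cov / Var(R_m) = 23.8576 / 35.0744 = 0.6802
E(R) = R_f + β × MRP = 3.30% + 0.6802 × 5.52% = 7.05%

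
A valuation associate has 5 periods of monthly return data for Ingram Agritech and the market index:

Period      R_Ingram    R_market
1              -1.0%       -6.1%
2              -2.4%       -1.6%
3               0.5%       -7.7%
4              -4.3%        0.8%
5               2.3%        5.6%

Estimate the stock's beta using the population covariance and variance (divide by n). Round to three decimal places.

0.058

Mean R_i = (-1.0 − 2.4 + 0.5 − 4.3 + 2.3) / 5 = -0.9800%
Mean R_m = (-6.1 − 1.6 − 7.7 + 0.8 + 5.6) / 5 = -1.8000%
Σ(R_i − R̄_i)(R_m − R̄_m) = 6.7100  ⇒  Cov = 6.7100 / 5 = 1.3420
Σ(R_m − R̄_m)² = 114.8600  ⇒  Var(R_m) = 114.8600 / 5 = 22.9720
β = Cov / Var(R_m) = 1.3420 / 22.9720 = 0.0584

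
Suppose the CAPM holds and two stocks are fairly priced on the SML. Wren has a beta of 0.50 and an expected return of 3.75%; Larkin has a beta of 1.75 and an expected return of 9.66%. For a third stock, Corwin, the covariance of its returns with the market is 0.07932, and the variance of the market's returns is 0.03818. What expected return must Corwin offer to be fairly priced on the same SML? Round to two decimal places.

11.21%

MRP = (9.66% − 3.75%) / (1.75 − 0.50) = 4.7280%
R_f = 3.75% − 0.50 × 4.7280% = 1.3860%
β_Corwin = Cov / Var(R_m) = 0.07932 / 0.03818 = 2.0775
E(R_Corwin) = R_f + β × MRP = 1.3860% + 2.0775 × 4.7280% = 11.21%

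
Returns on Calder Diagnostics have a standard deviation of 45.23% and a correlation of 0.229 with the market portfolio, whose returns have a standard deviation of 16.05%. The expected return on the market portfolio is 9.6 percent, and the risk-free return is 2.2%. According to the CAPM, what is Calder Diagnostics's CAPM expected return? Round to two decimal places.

β = ρ × σ_i / σ_m = 0.229 × 45.23% / 16.05% = 0.6453
MRP = 9.6% − 2.2% = 7.40%
E(R) = 2.2% + 0.6453 × 7.4% = 6.98%

6.98%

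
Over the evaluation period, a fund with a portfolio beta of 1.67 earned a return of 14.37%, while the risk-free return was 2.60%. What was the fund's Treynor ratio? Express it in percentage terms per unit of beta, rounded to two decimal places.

Treynor = (R_P − R_f) / β_P = (14.37% − 2.60%) / 1.6700 = 11.77% / 1.6700 = 7.05%

7.05%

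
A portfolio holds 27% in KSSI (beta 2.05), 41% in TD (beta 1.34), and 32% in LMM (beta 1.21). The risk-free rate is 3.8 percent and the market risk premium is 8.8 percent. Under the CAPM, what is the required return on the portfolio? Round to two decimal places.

β_P = Σ w_i β_i = 0.27×2.05 + 0.41×1.34 + 0.32×1.21 = 1.4901
E(R_P) = R_f + β_P × MRP = 3.8% + 1.4901 × 8.8% = 16.91%

16.91%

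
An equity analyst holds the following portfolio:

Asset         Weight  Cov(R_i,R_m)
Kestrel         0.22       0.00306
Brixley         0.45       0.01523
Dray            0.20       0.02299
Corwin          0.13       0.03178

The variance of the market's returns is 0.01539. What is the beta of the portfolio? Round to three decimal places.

β_Kestrel = 0.00306 / 0.01539 = 0.1988
β_Brixley = 0.01523 / 0.01539 = 0.9896
β_Dray = 0.02299 / 0.01539 = 1.4938
β_Corwin = 0.03178 / 0.01539 = 2.0650
β_P = Σ w_i β_i = 0.22×0.1988 + 0.45×0.9896 + 0.20×1.4938 + 0.13×2.0650 = 1.0563

1.056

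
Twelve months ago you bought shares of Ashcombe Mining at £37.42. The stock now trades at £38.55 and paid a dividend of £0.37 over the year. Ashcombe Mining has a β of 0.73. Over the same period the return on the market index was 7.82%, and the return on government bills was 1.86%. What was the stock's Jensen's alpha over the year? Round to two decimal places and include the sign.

Realised HPR = (P1 + D1 − P0) / P0 = (38.55 + 0.37 − 37.42) / 37.42 = 1.50 / 37.42 = 4.0086%
MRP = 7.82% − 1.86% = 5.96%
CAPM required = R_f + β·MRP = 1.86% + 0.73 × 5.96% = 6.2108%
α = realised − required = 4.0086% − 6.2108% = -2.20%

-2.20%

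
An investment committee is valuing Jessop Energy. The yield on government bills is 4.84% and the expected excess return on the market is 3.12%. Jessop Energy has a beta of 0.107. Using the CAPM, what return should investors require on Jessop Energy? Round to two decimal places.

E(R) = R_f + β × MRP = 4.84% + 0.107 × 3.12% = 5.17%

5.17%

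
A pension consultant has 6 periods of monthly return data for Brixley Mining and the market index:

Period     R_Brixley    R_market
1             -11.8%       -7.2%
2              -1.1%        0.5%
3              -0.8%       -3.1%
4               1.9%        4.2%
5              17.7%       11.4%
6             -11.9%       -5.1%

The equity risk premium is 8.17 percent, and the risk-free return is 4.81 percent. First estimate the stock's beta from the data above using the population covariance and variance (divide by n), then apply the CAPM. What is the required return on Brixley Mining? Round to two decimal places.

17.25%

Mean R_i = (-11.8 − 1.1 − 0.8 + 1.9 + 17.7 − 11.9) / 6 = -1.0000%
Mean R_m = (-7.2 + 0.5 − 3.1 + 4.2 + 11.4 − 5.1) / 6 = 0.1167%
Σ(R_i − R̄_i)(R_m − R̄_m) = 358.0400  ⇒  Cov = 358.0400 / 6 = 59.6733
Σ(R_m − R̄_m)² = 235.2283  ⇒  Var(R_m) = 235.2283 / 6 = 39.2047
β = Cov / Var(R_m) = 59.6733 / 39.2047 = 1.5221
E(R) = R_f + β × MRP = 4.81% + 1.5221 × 8.17% = 17.25%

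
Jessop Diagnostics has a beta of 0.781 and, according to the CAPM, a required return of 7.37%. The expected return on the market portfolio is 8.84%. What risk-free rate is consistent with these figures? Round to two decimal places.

2.13%

E(R) = R_f + β(E(R_m) − R_f) = R_f(1 − β) + β·E(R_m)
7.37% = R_f × (1 − 0.781) + 0.781 × 8.84%
7.37% = R_f × 0.219 + 6.90404%
R_f = (7.37% − 6.90404%) / 0.219 = 2.13%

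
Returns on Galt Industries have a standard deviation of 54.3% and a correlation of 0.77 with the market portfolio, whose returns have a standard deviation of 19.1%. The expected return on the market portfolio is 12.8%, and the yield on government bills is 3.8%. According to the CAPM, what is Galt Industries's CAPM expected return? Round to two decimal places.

β = ρ × σ_i / σ_m = 0.77 × 54.3% / 19.1% = 2.1891
MRP = 12.8% − 3.8% = 9.00%
E(R) = 3.8% + 2.1891 × 9.0% = 23.50%

23.50%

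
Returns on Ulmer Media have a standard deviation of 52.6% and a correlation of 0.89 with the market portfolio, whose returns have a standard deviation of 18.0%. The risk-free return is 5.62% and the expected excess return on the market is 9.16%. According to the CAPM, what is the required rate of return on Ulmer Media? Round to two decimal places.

β = ρ × σ_i / σ_m = 0.89 × 52.6% / 18.0% = 2.6008
E(R) = 5.62% + 2.6008 × 9.16% = 29.44%

29.44%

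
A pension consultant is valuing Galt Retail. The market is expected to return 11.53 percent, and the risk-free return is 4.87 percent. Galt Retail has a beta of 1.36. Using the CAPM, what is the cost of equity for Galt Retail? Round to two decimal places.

13.93%

Market risk premium = E(R_m) − R_f = 11.53% − 4.87% = 6.66%
E(R) = R_f + β × MRP = 4.87% + 1.36 × 6.66% = 13.93%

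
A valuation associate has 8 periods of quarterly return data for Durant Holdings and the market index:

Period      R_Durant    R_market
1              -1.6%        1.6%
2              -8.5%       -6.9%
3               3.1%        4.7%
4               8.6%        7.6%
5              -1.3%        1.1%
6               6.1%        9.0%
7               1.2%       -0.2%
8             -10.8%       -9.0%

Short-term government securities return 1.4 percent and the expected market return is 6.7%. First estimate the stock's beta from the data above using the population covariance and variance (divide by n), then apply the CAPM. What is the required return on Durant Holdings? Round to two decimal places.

6.78%

Mean R_i = (-1.6 − 8.5 + 3.1 + 8.6 − 1.3 + 6.1 + 1.2 − 10.8) / 8 = -0.4000%
Mean R_m = (1.6 − 6.9 + 4.7 + 7.6 + 1.1 + 9.0 − 0.2 − 9.0) / 8 = 0.9875%
Σ(R_i − R̄_i)(R_m − R̄_m) = 289.6100  ⇒  Cov = 289.6100 / 8 = 36.2013
Σ(R_m − R̄_m)² = 285.4688  ⇒  Var(R_m) = 285.4688 / 8 = 35.6836
β = Cov / Var(R_m) = 36.2013 / 35.6836 = 1.0145
MRP = 6.7% − 1.4% = 5.30%
E(R) = R_f + β × MRP = 1.4% + 1.0145 × 5.3% = 6.78%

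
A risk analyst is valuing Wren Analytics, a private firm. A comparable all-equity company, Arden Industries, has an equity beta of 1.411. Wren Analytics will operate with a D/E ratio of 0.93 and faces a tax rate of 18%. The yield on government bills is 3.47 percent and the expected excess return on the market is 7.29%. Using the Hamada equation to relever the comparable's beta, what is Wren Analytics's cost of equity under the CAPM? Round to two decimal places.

21.60%

β_L = β_U × [1 + (1 − t)(D/E)] = 1.411 × [1 + (1 − 0.18) × 0.93]
    = 1.411 × [1 + 0.82 × 0.93] = 1.411 × 1.7626 = 2.4870
E(R) = R_f + β_L × MRP = 3.47% + 2.4870 × 7.29% = 21.60%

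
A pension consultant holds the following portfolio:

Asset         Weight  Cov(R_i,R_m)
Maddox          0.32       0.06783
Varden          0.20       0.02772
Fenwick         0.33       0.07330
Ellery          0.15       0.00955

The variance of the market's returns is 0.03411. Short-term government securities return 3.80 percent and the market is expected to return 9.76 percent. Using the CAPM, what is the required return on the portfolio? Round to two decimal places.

13.04%

β_Maddox = 0.06783 / 0.03411 = 1.9886
β_Varden = 0.02772 / 0.03411 = 0.8127
β_Fenwick = 0.07330 / 0.03411 = 2.1489
β_Ellery = 0.00955 / 0.03411 = 0.2800
β_P = Σ w_i β_i = 0.32×1.9886 + 0.20×0.8127 + 0.33×2.1489 + 0.15×0.2800 = 1.5500
MRP = 9.76% − 3.80% = 5.96%
E(R_P) = R_f + β_P × MRP = 3.80% + 1.5500 × 5.96% = 13.04%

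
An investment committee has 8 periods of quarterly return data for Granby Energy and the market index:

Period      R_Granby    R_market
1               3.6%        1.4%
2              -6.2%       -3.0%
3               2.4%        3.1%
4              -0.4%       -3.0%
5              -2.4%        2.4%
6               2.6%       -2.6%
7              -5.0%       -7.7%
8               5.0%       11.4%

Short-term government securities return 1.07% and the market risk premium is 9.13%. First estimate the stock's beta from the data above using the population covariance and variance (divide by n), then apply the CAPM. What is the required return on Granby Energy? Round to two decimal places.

5.63%

Mean R_i = (3.6 − 6.2 + 2.4 − 0.4 − 2.4 + 2.6 − 5.0 + 5.0) / 8 = -0.0500%
Mean R_m = (1.4 − 3.0 + 3.1 − 3.0 + 2.4 − 2.6 − 7.7 + 11.4) / 8 = 0.2500%
Σ(R_i − R̄_i)(R_m − R̄_m) = 115.3600  ⇒  Cov = 115.3600 / 8 = 14.4200
Σ(R_m − R̄_m)² = 230.8400  ⇒  Var(R_m) = 230.8400 / 8 = 28.8550
β = Cov / Var(R_m) = 14.4200 / 28.8550 = 0.4997
E(R) = R_f + β × MRP = 1.07% + 0.4997 × 9.13% = 5.63%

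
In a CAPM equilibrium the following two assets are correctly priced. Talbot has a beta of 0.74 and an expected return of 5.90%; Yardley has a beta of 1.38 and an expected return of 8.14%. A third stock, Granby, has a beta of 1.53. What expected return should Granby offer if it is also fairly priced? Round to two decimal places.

8.67%

MRP (SML slope) = (8.14% − 5.90%) / (1.38 − 0.74) = 2.24% / 0.64 = 3.5000%
R_f (intercept) = 5.90% − 0.74 × 3.5000% = 3.3100%
E(R_Granby) = R_f + β × MRP = 3.3100% + 1.53 × 3.5000% = 8.67%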